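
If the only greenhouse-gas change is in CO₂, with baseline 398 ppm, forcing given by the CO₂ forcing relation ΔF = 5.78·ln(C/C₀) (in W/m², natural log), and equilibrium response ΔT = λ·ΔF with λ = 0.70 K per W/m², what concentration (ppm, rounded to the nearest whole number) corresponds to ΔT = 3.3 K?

Required forcing: ΔF = ΔT/λ = 3.3/0.70 = 4.7143 W/m².
Then ln(C/398) = ΔF/5.78 = 4.7143/5.78 = 0.81562.
So C = 398 × e^0.81562 = 398 × 2.26058 = 899.71 ppm.

C ≈ 900 ppm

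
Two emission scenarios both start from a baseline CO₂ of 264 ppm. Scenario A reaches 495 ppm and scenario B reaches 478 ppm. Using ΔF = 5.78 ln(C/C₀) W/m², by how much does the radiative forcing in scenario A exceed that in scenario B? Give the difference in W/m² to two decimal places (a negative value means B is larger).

ΔF_A − ΔF_B = 0.20 W/m²

ΔF_A = 5.78 ln(495/264) = 5.78 × 0.62861 = 3.6334 W/m².
ΔF_B = 5.78 ln(478/264) = 5.78 × 0.59366 = 3.4314 W/m².
Difference: 3.6334 − 3.4314 = 0.2020 W/m².
(Equivalently, ΔF_A − ΔF_B = 5.78 ln(495/478) = 5.78 × 0.03495 = 0.2020 W/m².)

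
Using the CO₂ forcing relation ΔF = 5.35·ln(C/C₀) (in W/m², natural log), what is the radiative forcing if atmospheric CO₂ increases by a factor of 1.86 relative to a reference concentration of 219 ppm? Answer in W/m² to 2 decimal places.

ΔF = 3.32 W/m²

ΔF = 5.35 × ln(1.86) = 5.35 × 0.62058 = 3.3201 W/m².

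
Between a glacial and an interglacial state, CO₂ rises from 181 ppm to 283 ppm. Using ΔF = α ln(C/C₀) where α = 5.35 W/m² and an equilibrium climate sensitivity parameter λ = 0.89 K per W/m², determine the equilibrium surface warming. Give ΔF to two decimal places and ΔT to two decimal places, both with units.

ΔF = 2.39 W/m²; ΔT = 2.13 K

CO₂: 5.35 × ln(283/181) = 5.35 × ln(1.56354) = 5.35 × 0.44695 = 2.3912 W/m².
ΔT = λ ΔF = 0.89 × 2.39 = 2.1271 K.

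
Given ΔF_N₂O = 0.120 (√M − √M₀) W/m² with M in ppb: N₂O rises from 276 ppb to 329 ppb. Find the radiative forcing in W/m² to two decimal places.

ΔF = 0.18 W/m²

N₂O: 0.120 × (√329 − √276) = 0.120 × (18.1384 − 16.6132) = 0.120 × 1.5252 = 0.1830 W/m².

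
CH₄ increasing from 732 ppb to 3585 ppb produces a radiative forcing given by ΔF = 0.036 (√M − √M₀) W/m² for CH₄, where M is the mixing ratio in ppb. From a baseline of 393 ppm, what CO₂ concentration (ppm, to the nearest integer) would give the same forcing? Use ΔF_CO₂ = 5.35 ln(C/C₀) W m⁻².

CH₄ forcing: 0.036 × (√3585 − √732) = 0.036 × (59.8749 − 27.0555) = 0.036 × 32.8194 = 1.18150 W/m².
Set 5.35 ln(C/393) = 1.18150: ln(C/393) = 1.18150/5.35 = 0.22084, so C = 393 × e^0.22084 = 393 × 1.24712 = 490.12 ppm.

C ≈ 490 ppm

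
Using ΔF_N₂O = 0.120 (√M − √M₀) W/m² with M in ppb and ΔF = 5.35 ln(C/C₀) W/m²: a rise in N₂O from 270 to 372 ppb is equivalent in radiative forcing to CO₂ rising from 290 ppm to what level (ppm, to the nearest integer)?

C ≈ 309 ppm

N₂O forcing: 0.120 × (√372 − √270) = 0.120 × (19.2873 − 16.4317) = 0.120 × 2.8556 = 0.34267 W/m².
Set 5.35 ln(C/290) = 0.34267: ln(C/290) = 0.34267/5.35 = 0.06405, so C = 290 × e^0.06405 = 290 × 1.06615 = 309.18 ppm.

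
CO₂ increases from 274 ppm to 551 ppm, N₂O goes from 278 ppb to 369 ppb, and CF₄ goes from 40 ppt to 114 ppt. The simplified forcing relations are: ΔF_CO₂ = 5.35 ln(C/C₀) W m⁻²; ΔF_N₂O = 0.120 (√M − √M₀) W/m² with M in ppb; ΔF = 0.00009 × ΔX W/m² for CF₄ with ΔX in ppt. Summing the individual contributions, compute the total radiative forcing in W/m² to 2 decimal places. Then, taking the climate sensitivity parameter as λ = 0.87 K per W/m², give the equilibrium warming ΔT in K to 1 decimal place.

ΔF = 4.05 W/m²; ΔT = 3.5 K

CO₂: 5.35 × ln(551/274) = 5.35 × ln(2.01095) = 5.35 × 0.69861 = 3.7376 W/m².
N₂O: 0.120 × (√369 − √278) = 0.120 × (19.2094 − 16.6733) = 0.120 × 2.5361 = 0.3043 W/m².
CF₄: ΔF = 0.00009 × (114 − 40) = 0.00009 × 74 = 0.0067 W/m².
Total ΔF = 3.7376 + 0.3043 + 0.0067 = 4.0486 W/m².
ΔT = λ ΔF = 0.87 × 4.05 = 3.5235 K.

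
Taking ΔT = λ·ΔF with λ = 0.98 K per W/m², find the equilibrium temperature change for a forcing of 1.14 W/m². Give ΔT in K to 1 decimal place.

ΔT = 1.1 K

ΔT = λ ΔF = 0.98 × 1.14 = 1.1172 K.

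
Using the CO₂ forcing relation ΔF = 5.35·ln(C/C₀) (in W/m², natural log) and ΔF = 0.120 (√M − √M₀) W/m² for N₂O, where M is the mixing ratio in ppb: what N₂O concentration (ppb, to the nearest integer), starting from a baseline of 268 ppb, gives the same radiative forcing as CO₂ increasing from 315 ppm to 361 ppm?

CO₂ forcing: 5.35 × ln(361/315) = 5.35 × 0.136305 = 0.72923 W/m².
Set 0.120(√M − √268) = 0.72923: √M = 0.72923/0.120 + √268 = 6.0769 + 16.3707 = 22.4476.
M = (22.4476)² = 503.89 ppb.

M ≈ 504 ppb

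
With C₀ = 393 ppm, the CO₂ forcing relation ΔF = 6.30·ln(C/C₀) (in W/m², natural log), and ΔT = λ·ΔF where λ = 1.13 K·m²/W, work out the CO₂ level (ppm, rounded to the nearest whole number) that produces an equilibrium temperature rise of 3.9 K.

C ≈ 680 ppm

Required forcing: ΔF = ΔT/λ = 3.9/1.13 = 3.4513 W/m².
Then ln(C/393) = ΔF/6.30 = 3.4513/6.30 = 0.54783.
So C = 393 × e^0.54783 = 393 × 1.72950 = 679.69 ppm.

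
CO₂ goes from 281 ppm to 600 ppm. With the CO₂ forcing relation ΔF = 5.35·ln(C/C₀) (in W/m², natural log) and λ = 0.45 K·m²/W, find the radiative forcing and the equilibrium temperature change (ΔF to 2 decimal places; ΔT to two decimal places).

ΔF = 4.06 W/m²; ΔT = 1.83 K

CO₂: 5.35 × ln(600/281) = 5.35 × ln(2.13523) = 5.35 × 0.75857 = 4.0583 W/m².
ΔT = λ ΔF = 0.45 × 4.06 = 1.8270 K.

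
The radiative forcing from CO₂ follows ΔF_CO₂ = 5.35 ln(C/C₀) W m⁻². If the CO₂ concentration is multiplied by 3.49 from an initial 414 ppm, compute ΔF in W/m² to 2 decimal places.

ΔF = 6.69 W/m²

ΔF = 5.35 × ln(3.49) = 5.35 × 1.24990 = 6.6870 W/m².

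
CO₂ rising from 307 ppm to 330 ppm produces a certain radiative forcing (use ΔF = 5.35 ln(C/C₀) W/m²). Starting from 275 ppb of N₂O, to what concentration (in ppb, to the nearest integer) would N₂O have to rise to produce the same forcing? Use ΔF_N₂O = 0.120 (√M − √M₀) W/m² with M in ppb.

M ≈ 392 ppb

CO₂ forcing: 5.35 × ln(330/307) = 5.35 × 0.072245 = 0.38651 W/m².
Set 0.120(√M − √275) = 0.38651: √M = 0.38651/0.120 + √275 = 3.2209 + 16.5831 = 19.8040.
M = (19.8040)² = 392.20 ppb.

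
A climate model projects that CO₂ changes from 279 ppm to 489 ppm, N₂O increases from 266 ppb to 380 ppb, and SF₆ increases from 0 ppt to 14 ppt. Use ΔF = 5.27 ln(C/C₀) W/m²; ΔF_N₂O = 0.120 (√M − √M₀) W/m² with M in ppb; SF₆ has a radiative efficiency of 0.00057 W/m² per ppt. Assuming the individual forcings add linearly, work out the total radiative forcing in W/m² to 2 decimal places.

CO₂: 5.27 × ln(489/279) = 5.27 × ln(1.75269) = 5.27 × 0.56115 = 2.9573 W/m².
N₂O: 0.120 × (√380 − √266) = 0.120 × (19.4936 − 16.3095) = 0.120 × 3.1841 = 0.3821 W/m².
SF₆: ΔF = 0.00057 × (14 − 0) = 0.00057 × 14 = 0.0080 W/m².
Total ΔF = 2.9573 + 0.3821 + 0.0080 = 3.3474 W/m².

ΔF = 3.35 W/m²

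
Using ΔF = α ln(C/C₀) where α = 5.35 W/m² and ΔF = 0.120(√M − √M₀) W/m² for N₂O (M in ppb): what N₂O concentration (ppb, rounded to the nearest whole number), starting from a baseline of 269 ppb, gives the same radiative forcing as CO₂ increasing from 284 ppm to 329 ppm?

CO₂ forcing: 5.35 × ln(329/284) = 5.35 × 0.147084 = 0.78690 W/m².
Set 0.120(√M − √269) = 0.78690: √M = 0.78690/0.120 + √269 = 6.5575 + 16.4012 = 22.9587.
M = (22.9587)² = 527.10 ppb.

M ≈ 527 ppb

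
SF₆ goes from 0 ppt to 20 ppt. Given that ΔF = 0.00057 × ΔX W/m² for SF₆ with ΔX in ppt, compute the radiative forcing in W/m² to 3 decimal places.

SF₆: ΔF = 0.00057 × (20 − 0) = 0.00057 × 20 = 0.0114 W/m².

ΔF = 0.011 W/m²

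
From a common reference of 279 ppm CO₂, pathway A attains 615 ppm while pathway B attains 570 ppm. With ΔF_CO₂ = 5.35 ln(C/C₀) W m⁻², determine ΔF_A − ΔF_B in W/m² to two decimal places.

ΔF_A − ΔF_B = 0.41 W/m²

ΔF_A = 5.35 ln(615/279) = 5.35 × 0.79041 = 4.2287 W/m².
ΔF_B = 5.35 ln(570/279) = 5.35 × 0.71442 = 3.8221 W/m².
Difference: 4.2287 − 3.8221 = 0.4066 W/m².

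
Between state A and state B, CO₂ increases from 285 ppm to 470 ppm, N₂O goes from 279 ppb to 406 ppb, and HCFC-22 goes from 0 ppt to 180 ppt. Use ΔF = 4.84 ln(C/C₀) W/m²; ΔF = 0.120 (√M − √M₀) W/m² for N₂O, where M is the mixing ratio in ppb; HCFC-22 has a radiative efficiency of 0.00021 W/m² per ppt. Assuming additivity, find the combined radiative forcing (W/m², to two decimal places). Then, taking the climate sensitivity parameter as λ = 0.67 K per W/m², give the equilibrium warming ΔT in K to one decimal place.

ΔF = 2.87 W/m²; ΔT = 1.9 K

CO₂: 4.84 × ln(470/285) = 4.84 × ln(1.64912) = 4.84 × 0.50024 = 2.4212 W/m².
N₂O: 0.120 × (√406 − √279) = 0.120 × (20.1494 − 16.7033) = 0.120 × 3.4461 = 0.4135 W/m².
HCFC-22: ΔF = 0.00021 × (180 − 0) = 0.00021 × 180 = 0.0378 W/m².
Total ΔF = 2.4212 + 0.4135 + 0.0378 = 2.8725 W/m².
ΔT = λ ΔF = 0.67 × 2.87 = 1.9229 K.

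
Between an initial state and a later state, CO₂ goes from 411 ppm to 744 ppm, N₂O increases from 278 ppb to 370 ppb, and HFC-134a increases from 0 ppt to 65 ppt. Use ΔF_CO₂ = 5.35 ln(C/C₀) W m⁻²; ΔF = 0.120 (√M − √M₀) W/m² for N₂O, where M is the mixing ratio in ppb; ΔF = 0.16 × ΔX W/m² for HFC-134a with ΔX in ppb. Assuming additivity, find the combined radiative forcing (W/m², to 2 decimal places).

CO₂: 5.35 × ln(744/411) = 5.35 × ln(1.81022) = 5.35 × 0.59345 = 3.1750 W/m².
N₂O: 0.120 × (√370 − √278) = 0.120 × (19.2354 − 16.6733) = 0.120 × 2.5621 = 0.3075 W/m².
HFC-134a: Δ = 65 − 0 = 65 ppt = 0.065 ppb; ΔF = 0.16 × 0.065 = 0.0104 W/m².
Total ΔF = 3.1750 + 0.3075 + 0.0104 = 3.4929 W/m².

ΔF = 3.49 W/m²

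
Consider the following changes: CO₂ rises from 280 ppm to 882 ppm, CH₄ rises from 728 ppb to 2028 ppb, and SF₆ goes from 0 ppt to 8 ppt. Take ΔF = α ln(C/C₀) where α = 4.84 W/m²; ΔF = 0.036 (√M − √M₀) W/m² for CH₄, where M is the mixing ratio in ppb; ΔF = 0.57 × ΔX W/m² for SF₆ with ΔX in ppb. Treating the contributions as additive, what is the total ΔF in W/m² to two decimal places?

ΔF = 6.21 W/m²

CO₂: 4.84 × ln(882/280) = 4.84 × ln(3.15000) = 4.84 × 1.14740 = 5.5534 W/m².
CH₄: 0.036 × (√2028 − √728) = 0.036 × (45.0333 − 26.9815) = 0.036 × 18.0518 = 0.6499 W/m².
SF₆: Δ = 8 − 0 = 8 ppt = 0.008 ppb; ΔF = 0.57 × 0.008 = 0.0046 W/m².
Total ΔF = 5.5534 + 0.6499 + 0.0046 = 6.2079 W/m².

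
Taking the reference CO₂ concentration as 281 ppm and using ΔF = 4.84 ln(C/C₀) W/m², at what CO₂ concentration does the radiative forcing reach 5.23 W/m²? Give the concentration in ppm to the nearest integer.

C ≈ 828 ppm

Set 4.84 ln(C/281) = 5.23, so ln(C/281) = 5.23/4.84 = 1.08058.
Then C/281 = e^1.08058 = 2.94639, giving C = 281 × 2.94639 = 827.94 ppm.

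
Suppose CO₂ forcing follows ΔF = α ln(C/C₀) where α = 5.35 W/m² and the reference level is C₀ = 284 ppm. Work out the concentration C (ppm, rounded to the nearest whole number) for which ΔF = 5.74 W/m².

C ≈ 830 ppm

Set 5.35 ln(C/284) = 5.74, so ln(C/284) = 5.74/5.35 = 1.07290.
Then C/284 = e^1.07290 = 2.92385, giving C = 284 × 2.92385 = 830.37 ppm.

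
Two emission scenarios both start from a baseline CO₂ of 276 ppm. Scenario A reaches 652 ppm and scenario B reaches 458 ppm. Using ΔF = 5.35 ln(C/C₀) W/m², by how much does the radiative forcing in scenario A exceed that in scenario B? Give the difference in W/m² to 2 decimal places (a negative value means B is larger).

ΔF_A − ΔF_B = 1.89 W/m²

ΔF_A = 5.35 ln(652/276) = 5.35 × 0.85964 = 4.5991 W/m².
ΔF_B = 5.35 ln(458/276) = 5.35 × 0.50647 = 2.7096 W/m².
Difference: 4.5991 − 2.7096 = 1.8895 W/m².
(Equivalently, ΔF_A − ΔF_B = 5.35 ln(652/458) = 5.35 × 0.35318 = 1.8895 W/m².)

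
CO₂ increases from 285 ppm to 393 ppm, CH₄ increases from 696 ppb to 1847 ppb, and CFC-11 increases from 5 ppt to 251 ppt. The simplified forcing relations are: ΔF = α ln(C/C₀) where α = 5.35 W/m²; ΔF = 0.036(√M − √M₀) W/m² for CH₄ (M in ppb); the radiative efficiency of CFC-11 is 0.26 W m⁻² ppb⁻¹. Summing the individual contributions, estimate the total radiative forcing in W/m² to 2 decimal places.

CO₂: 5.35 × ln(393/285) = 5.35 × ln(1.37895) = 5.35 × 0.32132 = 1.7191 W/m².
CH₄: 0.036 × (√1847 − √696) = 0.036 × (42.9767 − 26.3818) = 0.036 × 16.5949 = 0.5974 W/m².
CFC-11: Δ = 251 − 5 = 246 ppt = 0.246 ppb; ΔF = 0.26 × 0.246 = 0.0640 W/m².
Total ΔF = 1.7191 + 0.5974 + 0.0640 = 2.3805 W/m².

ΔF = 2.38 W/m²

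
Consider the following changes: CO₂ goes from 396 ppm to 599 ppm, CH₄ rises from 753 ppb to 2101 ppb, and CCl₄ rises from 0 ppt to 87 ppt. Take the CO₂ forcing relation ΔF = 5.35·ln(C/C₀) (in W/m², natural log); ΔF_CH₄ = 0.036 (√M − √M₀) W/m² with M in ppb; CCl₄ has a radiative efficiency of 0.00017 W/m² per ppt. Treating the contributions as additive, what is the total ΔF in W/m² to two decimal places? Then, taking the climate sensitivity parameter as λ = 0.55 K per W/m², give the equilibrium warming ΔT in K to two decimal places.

ΔF = 2.89 W/m²; ΔT = 1.59 K

CO₂: 5.35 × ln(599/396) = 5.35 × ln(1.51263) = 5.35 × 0.41385 = 2.2141 W/m².
CH₄: 0.036 × (√2101 − √753) = 0.036 × (45.8367 − 27.4408) = 0.036 × 18.3959 = 0.6623 W/m².
CCl₄: ΔF = 0.00017 × (87 − 0) = 0.00017 × 87 = 0.0148 W/m².
Total ΔF = 2.2141 + 0.6623 + 0.0148 = 2.8912 W/m².
ΔT = λ ΔF = 0.55 × 2.89 = 1.5895 K.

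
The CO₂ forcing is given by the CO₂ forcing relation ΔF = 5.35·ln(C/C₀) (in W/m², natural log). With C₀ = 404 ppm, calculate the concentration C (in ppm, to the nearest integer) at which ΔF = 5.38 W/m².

Set 5.35 ln(C/404) = 5.38, so ln(C/404) = 5.38/5.35 = 1.00561.
Then C/404 = e^1.00561 = 2.73357, giving C = 404 × 2.73357 = 1104.36 ppm.

C ≈ 1104 ppm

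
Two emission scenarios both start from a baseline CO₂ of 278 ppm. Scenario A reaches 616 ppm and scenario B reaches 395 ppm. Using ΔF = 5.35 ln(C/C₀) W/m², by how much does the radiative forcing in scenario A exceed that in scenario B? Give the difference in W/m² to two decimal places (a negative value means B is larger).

ΔF_A = 5.35 ln(616/278) = 5.35 × 0.79563 = 4.2566 W/m².
ΔF_B = 5.35 ln(395/278) = 5.35 × 0.35126 = 1.8792 W/m².
Difference: 4.2566 − 1.8792 = 2.3774 W/m².

ΔF_A − ΔF_B = 2.38 W/m²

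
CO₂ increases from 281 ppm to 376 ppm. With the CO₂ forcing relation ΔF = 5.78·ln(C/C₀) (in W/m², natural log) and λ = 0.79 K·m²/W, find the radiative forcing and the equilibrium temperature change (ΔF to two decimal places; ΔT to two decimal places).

CO₂: 5.78 × ln(376/281) = 5.78 × ln(1.33808) = 5.78 × 0.29124 = 1.6834 W/m².
ΔT = λ ΔF = 0.79 × 1.68 = 1.3272 K.

ΔF = 1.68 W/m²; ΔT = 1.33 K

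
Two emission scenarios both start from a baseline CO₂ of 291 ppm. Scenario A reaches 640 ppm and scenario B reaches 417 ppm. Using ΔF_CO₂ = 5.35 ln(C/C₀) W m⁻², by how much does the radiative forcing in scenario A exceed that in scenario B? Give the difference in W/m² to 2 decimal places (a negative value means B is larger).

ΔF_A = 5.35 ln(640/291) = 5.35 × 0.78814 = 4.2165 W/m².
ΔF_B = 5.35 ln(417/291) = 5.35 × 0.35976 = 1.9247 W/m².
Difference: 4.2165 − 1.9247 = 2.2918 W/m².

ΔF_A − ΔF_B = 2.29 W/m²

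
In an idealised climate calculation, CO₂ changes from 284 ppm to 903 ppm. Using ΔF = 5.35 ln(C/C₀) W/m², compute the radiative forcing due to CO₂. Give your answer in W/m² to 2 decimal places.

ΔF = 6.19 W/m²

CO₂: 5.35 × ln(903/284) = 5.35 × ln(3.17958) = 5.35 × 1.15675 = 6.1886 W/m².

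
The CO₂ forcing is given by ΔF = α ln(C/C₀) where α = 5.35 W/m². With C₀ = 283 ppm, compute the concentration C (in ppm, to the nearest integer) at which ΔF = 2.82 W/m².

Set 5.35 ln(C/283) = 2.82, so ln(C/283) = 2.82/5.35 = 0.52710.
Then C/283 = e^0.52710 = 1.69401, giving C = 283 × 1.69401 = 479.40 ppm.

C ≈ 479 ppm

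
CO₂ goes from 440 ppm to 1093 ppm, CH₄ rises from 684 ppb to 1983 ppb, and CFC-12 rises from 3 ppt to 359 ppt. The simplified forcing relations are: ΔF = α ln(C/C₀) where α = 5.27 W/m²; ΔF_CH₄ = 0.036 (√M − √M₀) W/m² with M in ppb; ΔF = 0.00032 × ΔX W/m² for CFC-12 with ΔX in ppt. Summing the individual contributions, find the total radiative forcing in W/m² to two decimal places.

ΔF = 5.57 W/m²

CO₂: 5.27 × ln(1093/440) = 5.27 × ln(2.48409) = 5.27 × 0.90991 = 4.7952 W/m².
CH₄: 0.036 × (√1983 − √684) = 0.036 × (44.5309 − 26.1534) = 0.036 × 18.3775 = 0.6616 W/m².
CFC-12: ΔF = 0.00032 × (359 − 3) = 0.00032 × 356 = 0.1139 W/m².
Total ΔF = 4.7952 + 0.6616 + 0.1139 = 5.5707 W/m².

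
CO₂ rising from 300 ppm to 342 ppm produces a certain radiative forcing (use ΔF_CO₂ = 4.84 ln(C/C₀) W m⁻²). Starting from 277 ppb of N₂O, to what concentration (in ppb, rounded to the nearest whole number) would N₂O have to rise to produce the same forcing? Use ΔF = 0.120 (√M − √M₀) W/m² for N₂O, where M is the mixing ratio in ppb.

M ≈ 481 ppb

CO₂ forcing: 4.84 × ln(342/300) = 4.84 × 0.131028 = 0.63418 W/m².
Set 0.120(√M − √277) = 0.63418: √M = 0.63418/0.120 + √277 = 5.2848 + 16.6433 = 21.9281.
M = (21.9281)² = 480.84 ppb.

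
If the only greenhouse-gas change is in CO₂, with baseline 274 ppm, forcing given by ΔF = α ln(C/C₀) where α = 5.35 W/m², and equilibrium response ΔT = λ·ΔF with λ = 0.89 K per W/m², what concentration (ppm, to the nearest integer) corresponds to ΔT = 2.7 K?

C ≈ 483 ppm

Required forcing: ΔF = ΔT/λ = 2.7/0.89 = 3.0337 W/m².
Then ln(C/274) = ΔF/5.35 = 3.0337/5.35 = 0.56705.
So C = 274 × e^0.56705 = 274 × 1.76306 = 483.08 ppm.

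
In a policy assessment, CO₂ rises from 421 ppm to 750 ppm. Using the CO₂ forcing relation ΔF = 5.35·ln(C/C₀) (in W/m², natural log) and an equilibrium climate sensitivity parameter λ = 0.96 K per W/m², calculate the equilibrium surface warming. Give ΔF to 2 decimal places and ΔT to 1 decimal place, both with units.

CO₂: 5.35 × ln(750/421) = 5.35 × ln(1.78147) = 5.35 × 0.57744 = 3.0893 W/m².
ΔT = λ ΔF = 0.96 × 3.09 = 2.9664 K.

ΔF = 3.09 W/m²; ΔT = 3.0 K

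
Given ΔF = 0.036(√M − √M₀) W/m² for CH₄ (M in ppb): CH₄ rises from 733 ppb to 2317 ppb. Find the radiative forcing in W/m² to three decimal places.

ΔF = 0.758 W/m²

CH₄: 0.036 × (√2317 − √733) = 0.036 × (48.1352 − 27.0740) = 0.036 × 21.0612 = 0.7582 W/m².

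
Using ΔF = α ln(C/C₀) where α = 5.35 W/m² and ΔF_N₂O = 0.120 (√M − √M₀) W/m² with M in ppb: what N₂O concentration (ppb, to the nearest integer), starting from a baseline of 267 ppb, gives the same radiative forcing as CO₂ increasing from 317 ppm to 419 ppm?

CO₂ forcing: 5.35 × ln(419/317) = 5.35 × 0.278969 = 1.49248 W/m².
Set 0.120(√M − √267) = 1.49248: √M = 1.49248/0.120 + √267 = 12.4373 + 16.3401 = 28.7774.
M = (28.7774)² = 828.14 ppb.

M ≈ 828 ppb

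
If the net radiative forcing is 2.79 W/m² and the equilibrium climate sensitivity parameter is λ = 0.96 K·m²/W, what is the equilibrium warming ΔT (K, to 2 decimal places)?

ΔT = 2.68 K

ΔT = λ ΔF = 0.96 × 2.79 = 2.6784 K.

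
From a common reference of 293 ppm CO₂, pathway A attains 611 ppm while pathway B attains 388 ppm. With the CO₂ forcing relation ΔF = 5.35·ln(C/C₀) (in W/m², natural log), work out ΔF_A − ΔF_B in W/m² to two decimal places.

ΔF_A − ΔF_B = 2.43 W/m²

ΔF_A = 5.35 ln(611/293) = 5.35 × 0.73492 = 3.9318 W/m².
ΔF_B = 5.35 ln(388/293) = 5.35 × 0.28083 = 1.5024 W/m².
Difference: 3.9318 − 1.5024 = 2.4294 W/m².
(Equivalently, ΔF_A − ΔF_B = 5.35 ln(611/388) = 5.35 × 0.45409 = 2.4294 W/m².)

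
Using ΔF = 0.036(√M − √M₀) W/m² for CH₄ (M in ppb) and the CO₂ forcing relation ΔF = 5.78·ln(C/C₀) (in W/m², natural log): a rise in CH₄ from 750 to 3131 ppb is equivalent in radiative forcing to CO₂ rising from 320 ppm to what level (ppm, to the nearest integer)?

CH₄ forcing: 0.036 × (√3131 − √750) = 0.036 × (55.9553 − 27.3861) = 0.036 × 28.5692 = 1.02849 W/m².
Set 5.78 ln(C/320) = 1.02849: ln(C/320) = 1.02849/5.78 = 0.17794, so C = 320 × e^0.17794 = 320 × 1.19475 = 382.32 ppm.

C ≈ 382 ppm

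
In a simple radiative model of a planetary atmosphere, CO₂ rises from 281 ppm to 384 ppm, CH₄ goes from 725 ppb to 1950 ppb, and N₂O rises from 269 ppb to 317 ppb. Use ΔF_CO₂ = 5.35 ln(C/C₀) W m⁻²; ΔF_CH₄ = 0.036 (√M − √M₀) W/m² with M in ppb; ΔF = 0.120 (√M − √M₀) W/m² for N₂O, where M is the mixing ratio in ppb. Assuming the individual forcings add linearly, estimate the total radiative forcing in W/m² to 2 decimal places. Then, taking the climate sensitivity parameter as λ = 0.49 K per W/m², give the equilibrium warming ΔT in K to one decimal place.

ΔF = 2.46 W/m²; ΔT = 1.2 K

CO₂: 5.35 × ln(384/281) = 5.35 × ln(1.36655) = 5.35 × 0.31229 = 1.6708 W/m².
CH₄: 0.036 × (√1950 − √725) = 0.036 × (44.1588 − 26.9258) = 0.036 × 17.2330 = 0.6204 W/m².
N₂O: 0.120 × (√317 − √269) = 0.120 × (17.8045 − 16.4012) = 0.120 × 1.4033 = 0.1684 W/m².
Total ΔF = 1.6708 + 0.6204 + 0.1684 = 2.4596 W/m².
ΔT = λ ΔF = 0.49 × 2.46 = 1.2054 K.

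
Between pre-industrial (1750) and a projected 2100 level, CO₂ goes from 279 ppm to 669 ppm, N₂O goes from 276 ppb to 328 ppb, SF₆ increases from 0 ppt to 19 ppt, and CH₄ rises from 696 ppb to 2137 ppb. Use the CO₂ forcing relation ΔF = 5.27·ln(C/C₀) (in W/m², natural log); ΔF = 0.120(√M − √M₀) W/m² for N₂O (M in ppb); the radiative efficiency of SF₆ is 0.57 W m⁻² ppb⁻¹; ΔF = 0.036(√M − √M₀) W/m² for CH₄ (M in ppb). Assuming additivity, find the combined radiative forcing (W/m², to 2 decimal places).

CO₂: 5.27 × ln(669/279) = 5.27 × ln(2.39785) = 5.27 × 0.87457 = 4.6090 W/m².
N₂O: 0.120 × (√328 − √276) = 0.120 × (18.1108 − 16.6132) = 0.120 × 1.4976 = 0.1797 W/m².
SF₆: Δ = 19 − 0 = 19 ppt = 0.019 ppb; ΔF = 0.57 × 0.019 = 0.0108 W/m².
CH₄: 0.036 × (√2137 − √696) = 0.036 × (46.2277 − 26.3818) = 0.036 × 19.8459 = 0.7145 W/m².
Total ΔF = 4.6090 + 0.1797 + 0.0108 + 0.7145 = 5.5140 W/m².

ΔF = 5.51 W/m²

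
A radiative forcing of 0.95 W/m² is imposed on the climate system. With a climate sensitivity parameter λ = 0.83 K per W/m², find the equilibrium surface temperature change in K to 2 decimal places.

ΔT = 0.79 K

ΔT = λ ΔF = 0.83 × 0.95 = 0.7885 K.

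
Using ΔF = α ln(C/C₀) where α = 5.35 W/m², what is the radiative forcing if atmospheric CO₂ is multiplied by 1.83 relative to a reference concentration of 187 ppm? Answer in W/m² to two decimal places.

Because the forcing depends only on the ratio C/C₀, the initial concentration does not enter.
ΔF = 5.35 × ln(1.83) = 5.35 × 0.60432 = 3.2331 W/m².

ΔF = 3.23 W/m²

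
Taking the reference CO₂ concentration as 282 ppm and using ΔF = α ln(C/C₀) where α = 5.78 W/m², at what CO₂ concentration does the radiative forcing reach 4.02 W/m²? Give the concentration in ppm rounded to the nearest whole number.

C ≈ 565 ppm

Set 5.78 ln(C/282) = 4.02, so ln(C/282) = 4.02/5.78 = 0.69550.
Then C/282 = e^0.69550 = 2.00471, giving C = 282 × 2.00471 = 565.33 ppm.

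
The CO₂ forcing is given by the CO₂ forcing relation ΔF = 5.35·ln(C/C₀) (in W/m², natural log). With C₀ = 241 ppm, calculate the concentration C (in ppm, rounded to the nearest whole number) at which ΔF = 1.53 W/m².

Set 5.35 ln(C/241) = 1.53, so ln(C/241) = 1.53/5.35 = 0.28598.
Then C/241 = e^0.28598 = 1.33107, giving C = 241 × 1.33107 = 320.79 ppm.

C ≈ 321 ppm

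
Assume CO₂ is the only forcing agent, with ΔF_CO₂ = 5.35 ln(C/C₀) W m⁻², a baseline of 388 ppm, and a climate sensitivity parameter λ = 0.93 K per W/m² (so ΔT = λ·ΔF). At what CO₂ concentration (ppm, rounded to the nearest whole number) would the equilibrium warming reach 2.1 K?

C ≈ 592 ppm

Required forcing: ΔF = ΔT/λ = 2.1/0.93 = 2.2581 W/m².
Then ln(C/388) = ΔF/5.35 = 2.2581/5.35 = 0.42207.
So C = 388 × e^0.42207 = 388 × 1.52512 = 591.75 ppm.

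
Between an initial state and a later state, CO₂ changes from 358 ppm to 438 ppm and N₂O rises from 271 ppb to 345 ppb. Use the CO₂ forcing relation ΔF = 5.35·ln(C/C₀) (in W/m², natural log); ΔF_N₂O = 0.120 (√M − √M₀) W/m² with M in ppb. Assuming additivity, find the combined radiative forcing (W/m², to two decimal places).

CO₂: 5.35 × ln(438/358) = 5.35 × ln(1.22346) = 5.35 × 0.20168 = 1.0790 W/m².
N₂O: 0.120 × (√345 − √271) = 0.120 × (18.5742 − 16.4621) = 0.120 × 2.1121 = 0.2535 W/m².
Total ΔF = 1.0790 + 0.2535 = 1.3325 W/m².

ΔF = 1.33 W/m²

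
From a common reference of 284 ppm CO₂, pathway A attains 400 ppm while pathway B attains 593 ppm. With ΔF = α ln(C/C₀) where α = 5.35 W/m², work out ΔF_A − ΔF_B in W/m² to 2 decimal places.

ΔF_A − ΔF_B = -2.11 W/m²

ΔF_A = 5.35 ln(400/284) = 5.35 × 0.34249 = 1.8323 W/m².
ΔF_B = 5.35 ln(593/284) = 5.35 × 0.73622 = 3.9388 W/m².
Difference: 1.8323 − 3.9388 = -2.1065 W/m².
(Equivalently, ΔF_A − ΔF_B = 5.35 ln(400/593) = 5.35 × -0.39373 = -2.1065 W/m².)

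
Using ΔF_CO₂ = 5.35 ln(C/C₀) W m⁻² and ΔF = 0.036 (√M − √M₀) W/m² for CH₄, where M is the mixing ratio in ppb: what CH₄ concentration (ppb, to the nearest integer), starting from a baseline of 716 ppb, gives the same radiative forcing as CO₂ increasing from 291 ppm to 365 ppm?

CO₂ forcing: 5.35 × ln(365/291) = 5.35 × 0.226574 = 1.21217 W/m².
Set 0.036(√M − √716) = 1.21217: √M = 1.21217/0.036 + √716 = 33.6714 + 26.7582 = 60.4296.
M = (60.4296)² = 3651.74 ppb.

M ≈ 3652 ppb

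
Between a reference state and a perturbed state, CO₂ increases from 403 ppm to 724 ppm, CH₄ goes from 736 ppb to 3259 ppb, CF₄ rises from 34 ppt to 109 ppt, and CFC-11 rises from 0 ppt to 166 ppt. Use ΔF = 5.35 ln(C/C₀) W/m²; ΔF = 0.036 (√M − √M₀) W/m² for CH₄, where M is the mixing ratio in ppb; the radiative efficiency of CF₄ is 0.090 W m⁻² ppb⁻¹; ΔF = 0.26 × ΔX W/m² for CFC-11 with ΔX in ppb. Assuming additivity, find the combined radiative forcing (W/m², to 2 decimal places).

CO₂: 5.35 × ln(724/403) = 5.35 × ln(1.79653) = 5.35 × 0.58586 = 3.1344 W/m².
CH₄: 0.036 × (√3259 − √736) = 0.036 × (57.0877 − 27.1293) = 0.036 × 29.9584 = 1.0785 W/m².
CF₄: Δ = 109 − 34 = 75 ppt = 0.075 ppb; ΔF = 0.090 × 0.075 = 0.0068 W/m².
CFC-11: Δ = 166 − 0 = 166 ppt = 0.166 ppb; ΔF = 0.26 × 0.166 = 0.0432 W/m².
Total ΔF = 3.1344 + 1.0785 + 0.0068 + 0.0432 = 4.2629 W/m².

ΔF = 4.26 W/m²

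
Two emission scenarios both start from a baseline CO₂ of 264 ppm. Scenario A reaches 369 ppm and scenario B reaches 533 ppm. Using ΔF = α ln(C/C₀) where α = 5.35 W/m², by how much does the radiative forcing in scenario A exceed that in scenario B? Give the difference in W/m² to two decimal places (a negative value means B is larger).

ΔF_A − ΔF_B = -1.97 W/m²

ΔF_A = 5.35 ln(369/264) = 5.35 × 0.33485 = 1.7914 W/m².
ΔF_B = 5.35 ln(533/264) = 5.35 × 0.70257 = 3.7587 W/m².
Difference: 1.7914 − 3.7587 = -1.9673 W/m².
(Equivalently, ΔF_A − ΔF_B = 5.35 ln(369/533) = 5.35 × -0.36772 = -1.9673 W/m².)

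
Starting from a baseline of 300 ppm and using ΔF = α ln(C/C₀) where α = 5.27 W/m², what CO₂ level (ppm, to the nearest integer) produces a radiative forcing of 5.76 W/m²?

Set 5.27 ln(C/300) = 5.76, so ln(C/300) = 5.76/5.27 = 1.09298.
Then C/300 = e^1.09298 = 2.98315, giving C = 300 × 2.98315 = 894.95 ppm.

C ≈ 895 ppm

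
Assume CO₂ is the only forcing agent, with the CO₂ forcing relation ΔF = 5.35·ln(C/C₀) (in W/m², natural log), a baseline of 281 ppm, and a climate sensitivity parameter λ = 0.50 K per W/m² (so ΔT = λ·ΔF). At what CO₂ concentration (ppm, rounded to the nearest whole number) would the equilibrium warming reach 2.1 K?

Required forcing: ΔF = ΔT/λ = 2.1/0.50 = 4.2000 W/m².
Then ln(C/281) = ΔF/5.35 = 4.2000/5.35 = 0.78505.
So C = 281 × e^0.78505 = 281 × 2.19252 = 616.10 ppm.

C ≈ 616 ppm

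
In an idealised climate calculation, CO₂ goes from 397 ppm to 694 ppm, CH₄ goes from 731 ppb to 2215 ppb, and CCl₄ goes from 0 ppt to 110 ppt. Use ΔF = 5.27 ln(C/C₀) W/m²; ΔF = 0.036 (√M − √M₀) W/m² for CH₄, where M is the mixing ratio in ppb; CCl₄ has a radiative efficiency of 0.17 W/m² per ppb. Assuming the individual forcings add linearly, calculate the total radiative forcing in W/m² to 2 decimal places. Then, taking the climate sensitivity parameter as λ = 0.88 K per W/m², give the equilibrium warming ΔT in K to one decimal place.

CO₂: 5.27 × ln(694/397) = 5.27 × ln(1.74811) = 5.27 × 0.55854 = 2.9435 W/m².
CH₄: 0.036 × (√2215 − √731) = 0.036 × (47.0638 − 27.0370) = 0.036 × 20.0268 = 0.7210 W/m².
CCl₄: Δ = 110 − 0 = 110 ppt = 0.110 ppb; ΔF = 0.17 × 0.110 = 0.0187 W/m².
Total ΔF = 2.9435 + 0.7210 + 0.0187 = 3.6832 W/m².
ΔT = λ ΔF = 0.88 × 3.68 = 3.2384 K.

ΔF = 3.68 W/m²; ΔT = 3.2 K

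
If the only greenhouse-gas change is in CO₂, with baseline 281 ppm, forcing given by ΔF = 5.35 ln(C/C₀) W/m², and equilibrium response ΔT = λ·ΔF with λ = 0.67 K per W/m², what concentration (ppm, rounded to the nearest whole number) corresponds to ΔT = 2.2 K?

C ≈ 519 ppm

Required forcing: ΔF = ΔT/λ = 2.2/0.67 = 3.2836 W/m².
Then ln(C/281) = ΔF/5.35 = 3.2836/5.35 = 0.61376.
So C = 281 × e^0.61376 = 281 × 1.84736 = 519.11 ppm.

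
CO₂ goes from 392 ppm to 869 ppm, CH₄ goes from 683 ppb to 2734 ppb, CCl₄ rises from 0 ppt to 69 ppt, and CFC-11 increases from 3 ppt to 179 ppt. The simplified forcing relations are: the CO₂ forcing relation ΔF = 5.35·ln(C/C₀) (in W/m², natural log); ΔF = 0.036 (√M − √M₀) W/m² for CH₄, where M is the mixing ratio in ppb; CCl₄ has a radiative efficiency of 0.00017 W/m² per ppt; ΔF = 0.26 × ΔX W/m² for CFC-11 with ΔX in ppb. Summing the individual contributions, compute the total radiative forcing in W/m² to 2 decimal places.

CO₂: 5.35 × ln(869/392) = 5.35 × ln(2.21684) = 5.35 × 0.79608 = 4.2590 W/m².
CH₄: 0.036 × (√2734 − √683) = 0.036 × (52.2877 − 26.1343) = 0.036 × 26.1534 = 0.9415 W/m².
CCl₄: ΔF = 0.00017 × (69 − 0) = 0.00017 × 69 = 0.0117 W/m².
CFC-11: Δ = 179 − 3 = 176 ppt = 0.176 ppb; ΔF = 0.26 × 0.176 = 0.0458 W/m².
Total ΔF = 4.2590 + 0.9415 + 0.0117 + 0.0458 = 5.2580 W/m².

ΔF = 5.26 W/m²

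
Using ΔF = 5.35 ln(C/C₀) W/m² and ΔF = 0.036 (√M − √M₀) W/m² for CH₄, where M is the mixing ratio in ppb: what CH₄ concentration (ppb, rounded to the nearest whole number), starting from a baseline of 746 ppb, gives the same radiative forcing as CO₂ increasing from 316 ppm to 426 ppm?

M ≈ 5141 ppb

CO₂ forcing: 5.35 × ln(426/316) = 5.35 × 0.298697 = 1.59803 W/m².
Set 0.036(√M − √746) = 1.59803: √M = 1.59803/0.036 + √746 = 44.3897 + 27.3130 = 71.7027.
M = (71.7027)² = 5141.28 ppb.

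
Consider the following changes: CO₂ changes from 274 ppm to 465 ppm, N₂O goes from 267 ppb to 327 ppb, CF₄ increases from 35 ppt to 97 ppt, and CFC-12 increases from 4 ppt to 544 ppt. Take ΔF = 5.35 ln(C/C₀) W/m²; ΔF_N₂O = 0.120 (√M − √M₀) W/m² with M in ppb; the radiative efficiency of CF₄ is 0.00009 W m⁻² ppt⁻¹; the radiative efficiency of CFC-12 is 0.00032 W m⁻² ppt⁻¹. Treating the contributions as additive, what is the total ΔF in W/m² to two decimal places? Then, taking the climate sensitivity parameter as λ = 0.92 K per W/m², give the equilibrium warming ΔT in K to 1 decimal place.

ΔF = 3.22 W/m²; ΔT = 3.0 K

CO₂: 5.35 × ln(465/274) = 5.35 × ln(1.69708) = 5.35 × 0.52891 = 2.8297 W/m².
N₂O: 0.120 × (√327 − √267) = 0.120 × (18.0831 − 16.3401) = 0.120 × 1.7430 = 0.2092 W/m².
CF₄: ΔF = 0.00009 × (97 − 35) = 0.00009 × 62 = 0.0056 W/m².
CFC-12: ΔF = 0.00032 × (544 − 4) = 0.00032 × 540 = 0.1728 W/m².
Total ΔF = 2.8297 + 0.2092 + 0.0056 + 0.1728 = 3.2173 W/m².
ΔT = λ ΔF = 0.92 × 3.22 = 2.9624 K.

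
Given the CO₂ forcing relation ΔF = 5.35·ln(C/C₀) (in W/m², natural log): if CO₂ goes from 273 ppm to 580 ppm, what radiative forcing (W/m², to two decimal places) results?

CO₂: 5.35 × ln(580/273) = 5.35 × ln(2.12454) = 5.35 × 0.75356 = 4.0315 W/m².

ΔF = 4.03 W/m²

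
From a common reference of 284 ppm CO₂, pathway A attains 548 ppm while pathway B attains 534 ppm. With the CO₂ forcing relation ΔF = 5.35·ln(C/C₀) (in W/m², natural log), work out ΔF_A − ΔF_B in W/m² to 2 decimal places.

ΔF_A − ΔF_B = 0.14 W/m²

ΔF_A = 5.35 ln(548/284) = 5.35 × 0.65730 = 3.5166 W/m².
ΔF_B = 5.35 ln(534/284) = 5.35 × 0.63142 = 3.3781 W/m².
Difference: 3.5166 − 3.3781 = 0.1385 W/m².
(Equivalently, ΔF_A − ΔF_B = 5.35 ln(548/534) = 5.35 × 0.02588 = 0.1385 W/m².)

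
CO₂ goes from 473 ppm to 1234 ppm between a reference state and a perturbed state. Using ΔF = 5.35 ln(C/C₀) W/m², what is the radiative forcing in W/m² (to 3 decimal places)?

CO₂ absorption bands are partially saturated, so forcing scales with the logarithm of the concentration ratio.
CO₂: 5.35 × ln(1234/473) = 5.35 × ln(2.60888) = 5.35 × 0.95892 = 5.1302 W/m².

ΔF = 5.130 W/m²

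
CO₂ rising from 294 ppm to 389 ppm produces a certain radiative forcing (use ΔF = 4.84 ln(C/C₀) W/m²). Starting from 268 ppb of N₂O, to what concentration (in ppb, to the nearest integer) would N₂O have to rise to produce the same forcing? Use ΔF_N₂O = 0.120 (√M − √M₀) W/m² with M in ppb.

M ≈ 765 ppb

CO₂ forcing: 4.84 × ln(389/294) = 4.84 × 0.280000 = 1.35520 W/m².
Set 0.120(√M − √268) = 1.35520: √M = 1.35520/0.120 + √268 = 11.2933 + 16.3707 = 27.6640.
M = (27.6640)² = 765.30 ppb.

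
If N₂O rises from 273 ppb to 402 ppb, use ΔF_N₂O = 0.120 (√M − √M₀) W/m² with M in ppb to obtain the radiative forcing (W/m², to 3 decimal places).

ΔF = 0.423 W/m²

N₂O: 0.120 × (√402 − √273) = 0.120 × (20.0499 − 16.5227) = 0.120 × 3.5272 = 0.4233 W/m².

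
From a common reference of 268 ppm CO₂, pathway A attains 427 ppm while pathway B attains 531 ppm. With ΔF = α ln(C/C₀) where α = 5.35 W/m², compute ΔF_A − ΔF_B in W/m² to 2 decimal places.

ΔF_A = 5.35 ln(427/268) = 5.35 × 0.46580 = 2.4920 W/m².
ΔF_B = 5.35 ln(531/268) = 5.35 × 0.68378 = 3.6582 W/m².
Difference: 2.4920 − 3.6582 = -1.1662 W/m².

ΔF_A − ΔF_B = -1.17 W/m²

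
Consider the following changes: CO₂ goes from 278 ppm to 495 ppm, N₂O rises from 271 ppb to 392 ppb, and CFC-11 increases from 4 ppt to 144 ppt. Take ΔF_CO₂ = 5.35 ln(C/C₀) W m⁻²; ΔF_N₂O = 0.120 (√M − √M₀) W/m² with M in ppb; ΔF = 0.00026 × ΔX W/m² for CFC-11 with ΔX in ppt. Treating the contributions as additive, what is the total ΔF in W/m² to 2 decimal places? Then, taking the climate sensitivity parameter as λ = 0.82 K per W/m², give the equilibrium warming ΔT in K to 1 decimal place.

ΔF = 3.52 W/m²; ΔT = 2.9 K

CO₂: 5.35 × ln(495/278) = 5.35 × ln(1.78058) = 5.35 × 0.57694 = 3.0866 W/m².
N₂O: 0.120 × (√392 − √271) = 0.120 × (19.7990 − 16.4621) = 0.120 × 3.3369 = 0.4004 W/m².
CFC-11: ΔF = 0.00026 × (144 − 4) = 0.00026 × 140 = 0.0364 W/m².
Total ΔF = 3.0866 + 0.4004 + 0.0364 = 3.5234 W/m².
ΔT = λ ΔF = 0.82 × 3.52 = 2.8864 K.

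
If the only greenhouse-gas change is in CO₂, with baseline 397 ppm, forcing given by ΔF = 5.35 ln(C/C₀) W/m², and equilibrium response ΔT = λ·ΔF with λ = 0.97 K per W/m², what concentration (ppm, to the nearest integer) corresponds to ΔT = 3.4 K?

C ≈ 764 ppm

Required forcing: ΔF = ΔT/λ = 3.4/0.97 = 3.5052 W/m².
Then ln(C/397) = ΔF/5.35 = 3.5052/5.35 = 0.65518.
So C = 397 × e^0.65518 = 397 × 1.92549 = 764.42 ppm.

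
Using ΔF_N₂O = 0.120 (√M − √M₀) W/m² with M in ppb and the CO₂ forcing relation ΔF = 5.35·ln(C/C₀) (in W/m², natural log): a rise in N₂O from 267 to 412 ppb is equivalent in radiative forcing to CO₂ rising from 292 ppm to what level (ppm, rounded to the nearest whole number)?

C ≈ 319 ppm

N₂O forcing: 0.120 × (√412 − √267) = 0.120 × (20.2978 − 16.3401) = 0.120 × 3.9577 = 0.47492 W/m².
Set 5.35 ln(C/292) = 0.47492: ln(C/292) = 0.47492/5.35 = 0.08877, so C = 292 × e^0.08877 = 292 × 1.09283 = 319.11 ppm.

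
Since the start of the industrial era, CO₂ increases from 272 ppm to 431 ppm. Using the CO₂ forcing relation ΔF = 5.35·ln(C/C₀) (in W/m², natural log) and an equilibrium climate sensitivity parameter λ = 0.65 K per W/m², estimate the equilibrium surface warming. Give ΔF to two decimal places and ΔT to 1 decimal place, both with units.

ΔF = 2.46 W/m²; ΔT = 1.6 K

CO₂: 5.35 × ln(431/272) = 5.35 × ln(1.58456) = 5.35 × 0.46031 = 2.4627 W/m².
ΔT = λ ΔF = 0.65 × 2.46 = 1.5990 K.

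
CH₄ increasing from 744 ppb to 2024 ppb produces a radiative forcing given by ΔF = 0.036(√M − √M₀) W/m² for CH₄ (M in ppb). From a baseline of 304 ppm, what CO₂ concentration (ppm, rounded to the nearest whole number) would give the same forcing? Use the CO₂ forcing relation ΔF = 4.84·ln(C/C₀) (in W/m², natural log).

CH₄ forcing: 0.036 × (√2024 − √744) = 0.036 × (44.9889 − 27.2764) = 0.036 × 17.7125 = 0.63765 W/m².
Set 4.84 ln(C/304) = 0.63765: ln(C/304) = 0.63765/4.84 = 0.13175, so C = 304 × e^0.13175 = 304 × 1.14082 = 346.81 ppm.

C ≈ 347 ppm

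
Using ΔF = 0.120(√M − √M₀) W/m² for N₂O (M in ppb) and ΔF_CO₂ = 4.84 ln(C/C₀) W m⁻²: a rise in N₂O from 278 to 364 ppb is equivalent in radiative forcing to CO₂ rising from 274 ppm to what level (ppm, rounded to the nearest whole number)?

C ≈ 291 ppm

N₂O forcing: 0.120 × (√364 − √278) = 0.120 × (19.0788 − 16.6733) = 0.120 × 2.4055 = 0.28866 W/m².
Set 4.84 ln(C/274) = 0.28866: ln(C/274) = 0.28866/4.84 = 0.05964, so C = 274 × e^0.05964 = 274 × 1.06145 = 290.84 ppm.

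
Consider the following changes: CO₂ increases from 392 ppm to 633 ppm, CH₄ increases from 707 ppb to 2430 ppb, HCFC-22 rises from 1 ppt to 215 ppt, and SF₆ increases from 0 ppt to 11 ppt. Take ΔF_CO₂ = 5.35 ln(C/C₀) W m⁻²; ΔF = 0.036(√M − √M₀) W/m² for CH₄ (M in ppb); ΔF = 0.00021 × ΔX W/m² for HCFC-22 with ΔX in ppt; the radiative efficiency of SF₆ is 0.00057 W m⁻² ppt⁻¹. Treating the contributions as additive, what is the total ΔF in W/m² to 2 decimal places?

CO₂: 5.35 × ln(633/392) = 5.35 × ln(1.61480) = 5.35 × 0.47921 = 2.5638 W/m².
CH₄: 0.036 × (√2430 − √707) = 0.036 × (49.2950 − 26.5895) = 0.036 × 22.7055 = 0.8174 W/m².
HCFC-22: ΔF = 0.00021 × (215 − 1) = 0.00021 × 214 = 0.0449 W/m².
SF₆: ΔF = 0.00057 × (11 − 0) = 0.00057 × 11 = 0.0063 W/m².
Total ΔF = 2.5638 + 0.8174 + 0.0449 + 0.0063 = 3.4324 W/m².

ΔF = 3.43 W/m²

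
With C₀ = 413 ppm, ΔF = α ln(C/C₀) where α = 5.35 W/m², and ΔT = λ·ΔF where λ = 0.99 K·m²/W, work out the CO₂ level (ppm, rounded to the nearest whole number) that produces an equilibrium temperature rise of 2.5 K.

C ≈ 662 ppm

Required forcing: ΔF = ΔT/λ = 2.5/0.99 = 2.5253 W/m².
Then ln(C/413) = ΔF/5.35 = 2.5253/5.35 = 0.47202.
So C = 413 × e^0.47202 = 413 × 1.60323 = 662.13 ppm.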